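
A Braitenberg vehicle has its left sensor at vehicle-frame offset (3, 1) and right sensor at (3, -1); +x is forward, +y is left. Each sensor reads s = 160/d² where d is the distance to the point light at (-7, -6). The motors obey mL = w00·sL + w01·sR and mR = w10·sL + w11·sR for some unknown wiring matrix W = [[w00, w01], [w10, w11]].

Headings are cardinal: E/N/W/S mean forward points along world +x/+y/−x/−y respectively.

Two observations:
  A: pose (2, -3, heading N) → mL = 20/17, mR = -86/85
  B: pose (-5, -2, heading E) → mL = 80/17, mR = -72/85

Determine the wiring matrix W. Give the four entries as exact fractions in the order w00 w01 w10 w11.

0 1 -1 1/2

obs A: pose=(2,-3,N) → sL=8/5, sR=20/17, mL=20/17, mR=-86/85
obs B: pose=(-5,-2,E) → sL=16/5, sR=80/17, mL=80/17, mR=-72/85
sensor matrix S = [[8/5, 20/17], [16/5, 80/17]]; det S = 64/17
solve [mL_A; mL_B] = S·[w00; w01] and [mR_A; mR_B] = S·[w10; w11]:
  w00 = 0, w01 = 1, w10 = -1, w11 = 1/2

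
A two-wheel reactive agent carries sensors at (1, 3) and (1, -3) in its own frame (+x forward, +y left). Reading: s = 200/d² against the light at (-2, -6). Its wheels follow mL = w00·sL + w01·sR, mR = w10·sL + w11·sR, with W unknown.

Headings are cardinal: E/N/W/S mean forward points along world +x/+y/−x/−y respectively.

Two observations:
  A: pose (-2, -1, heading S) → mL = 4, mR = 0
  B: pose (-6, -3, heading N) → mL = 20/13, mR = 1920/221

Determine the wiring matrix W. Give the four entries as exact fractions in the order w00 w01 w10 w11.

1/2 0 -1 1

obs A: pose=(-2,-1,S) → sL=8, sR=8, mL=4, mR=0
obs B: pose=(-6,-3,N) → sL=40/13, sR=200/17, mL=20/13, mR=1920/221
sensor matrix S = [[8, 8], [40/13, 200/17]]; det S = 15360/221
solve [mL_A; mL_B] = S·[w00; w01] and [mR_A; mR_B] = S·[w10; w11]:
  w00 = 1/2, w01 = 0, w10 = -1, w11 = 1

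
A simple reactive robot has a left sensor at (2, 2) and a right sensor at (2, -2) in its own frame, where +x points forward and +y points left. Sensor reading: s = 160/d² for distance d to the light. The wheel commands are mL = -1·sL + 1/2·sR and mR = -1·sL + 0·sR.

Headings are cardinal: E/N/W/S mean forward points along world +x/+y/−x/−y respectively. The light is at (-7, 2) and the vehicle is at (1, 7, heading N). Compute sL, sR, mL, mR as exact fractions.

left sensor world pos  = (-1, 9); dL² = 85
right sensor world pos = (3, 9); dR² = 149
sL = 160/85 = 32/17
sR = 160/149 = 160/149
mL = -1·sL + 1/2·sR = -3408/2533
mR = -1·sL + 0·sR = -32/17

32/17 160/149 -3408/2533 -32/17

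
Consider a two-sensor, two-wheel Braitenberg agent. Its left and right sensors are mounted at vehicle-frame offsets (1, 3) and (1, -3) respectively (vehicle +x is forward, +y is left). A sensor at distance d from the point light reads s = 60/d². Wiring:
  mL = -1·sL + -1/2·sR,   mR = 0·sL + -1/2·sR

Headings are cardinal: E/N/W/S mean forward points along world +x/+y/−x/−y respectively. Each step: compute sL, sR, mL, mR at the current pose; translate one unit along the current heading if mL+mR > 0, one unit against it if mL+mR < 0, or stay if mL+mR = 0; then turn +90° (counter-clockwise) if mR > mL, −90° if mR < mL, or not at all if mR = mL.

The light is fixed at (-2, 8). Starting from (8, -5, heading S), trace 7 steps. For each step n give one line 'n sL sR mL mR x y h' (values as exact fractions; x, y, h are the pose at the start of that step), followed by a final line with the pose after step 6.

n=0: pose=(8,-5,S); sL=12/73, sR=12/49; mL=-1026/3577, mR=-6/49; mL+mR=-1464/3577 → advance -1; mR−mL=12/73 → turn +1·90°
n=1: pose=(8,-4,E); sL=30/101, sR=30/173; mL=-6705/17473, mR=-15/173; mL+mR=-8220/17473 → advance -1; mR−mL=30/101 → turn +1·90°
n=2: pose=(7,-4,N); sL=60/157, sR=12/53; mL=-4122/8321, mR=-6/53; mL+mR=-5064/8321 → advance -1; mR−mL=60/157 → turn +1·90°
n=3: pose=(7,-5,W); sL=3/16, sR=15/41; mL=-243/656, mR=-15/82; mL+mR=-363/656 → advance -1; mR−mL=3/16 → turn +1·90°
n=4: pose=(8,-5,S); sL=12/73, sR=12/49; mL=-1026/3577, mR=-6/49; mL+mR=-1464/3577 → advance -1; mR−mL=12/73 → turn +1·90°
n=5: pose=(8,-4,E); sL=30/101, sR=30/173; mL=-6705/17473, mR=-15/173; mL+mR=-8220/17473 → advance -1; mR−mL=30/101 → turn +1·90°
n=6: pose=(7,-4,N); sL=60/157, sR=12/53; mL=-4122/8321, mR=-6/53; mL+mR=-5064/8321 → advance -1; mR−mL=60/157 → turn +1·90°

0 12/73 12/49 -1026/3577 -6/49 8 -5 S
1 30/101 30/173 -6705/17473 -15/173 8 -4 E
2 60/157 12/53 -4122/8321 -6/53 7 -4 N
3 3/16 15/41 -243/656 -15/82 7 -5 W
4 12/73 12/49 -1026/3577 -6/49 8 -5 S
5 30/101 30/173 -6705/17473 -15/173 8 -4 E
6 60/157 12/53 -4122/8321 -6/53 7 -4 N
final 7 -5 W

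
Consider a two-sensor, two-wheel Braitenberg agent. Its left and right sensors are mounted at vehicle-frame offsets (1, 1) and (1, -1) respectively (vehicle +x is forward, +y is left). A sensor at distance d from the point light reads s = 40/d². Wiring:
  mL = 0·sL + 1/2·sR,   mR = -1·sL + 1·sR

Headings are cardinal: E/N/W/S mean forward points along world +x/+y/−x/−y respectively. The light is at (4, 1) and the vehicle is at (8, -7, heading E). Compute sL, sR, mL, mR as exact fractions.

left sensor world pos  = (9, -6); dL² = 74
right sensor world pos = (9, -8); dR² = 106
sL = 40/74 = 20/37
sR = 40/106 = 20/53
mL = 0·sL + 1/2·sR = 10/53
mR = -1·sL + 1·sR = -320/1961

20/37 20/53 10/53 -320/1961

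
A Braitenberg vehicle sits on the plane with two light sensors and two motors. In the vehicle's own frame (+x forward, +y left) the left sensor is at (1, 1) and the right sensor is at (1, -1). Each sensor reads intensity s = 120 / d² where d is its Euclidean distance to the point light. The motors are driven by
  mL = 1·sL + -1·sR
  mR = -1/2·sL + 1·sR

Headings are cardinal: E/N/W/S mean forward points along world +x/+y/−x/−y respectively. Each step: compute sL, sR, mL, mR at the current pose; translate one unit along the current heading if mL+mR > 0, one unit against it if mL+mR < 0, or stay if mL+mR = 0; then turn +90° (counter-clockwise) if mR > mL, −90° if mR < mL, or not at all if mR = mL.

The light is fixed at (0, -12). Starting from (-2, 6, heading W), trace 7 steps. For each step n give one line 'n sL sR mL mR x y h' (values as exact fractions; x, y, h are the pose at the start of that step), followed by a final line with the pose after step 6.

n=0: pose=(-2,6,W); sL=60/149, sR=12/37; mL=432/5513, mR=678/5513; mL+mR=30/149 → advance +1; mR−mL=246/5513 → turn +1·90°
n=1: pose=(-3,6,S); sL=120/293, sR=24/61; mL=288/17873, mR=3372/17873; mL+mR=60/293 → advance +1; mR−mL=3084/17873 → turn +1·90°
n=2: pose=(-3,5,E); sL=15/41, sR=6/13; mL=-51/533, mR=297/1066; mL+mR=15/82 → advance +1; mR−mL=399/1066 → turn +1·90°
n=3: pose=(-2,5,N); sL=40/111, sR=24/65; mL=-64/7215, mR=1364/7215; mL+mR=20/111 → advance +1; mR−mL=476/2405 → turn +1·90°
n=4: pose=(-2,6,W); sL=60/149, sR=12/37; mL=432/5513, mR=678/5513; mL+mR=30/149 → advance +1; mR−mL=246/5513 → turn +1·90°
n=5: pose=(-3,6,S); sL=120/293, sR=24/61; mL=288/17873, mR=3372/17873; mL+mR=60/293 → advance +1; mR−mL=3084/17873 → turn +1·90°
n=6: pose=(-3,5,E); sL=15/41, sR=6/13; mL=-51/533, mR=297/1066; mL+mR=15/82 → advance +1; mR−mL=399/1066 → turn +1·90°

0 60/149 12/37 432/5513 678/5513 -2 6 W
1 120/293 24/61 288/17873 3372/17873 -3 6 S
2 15/41 6/13 -51/533 297/1066 -3 5 E
3 40/111 24/65 -64/7215 1364/7215 -2 5 N
4 60/149 12/37 432/5513 678/5513 -2 6 W
5 120/293 24/61 288/17873 3372/17873 -3 6 S
6 15/41 6/13 -51/533 297/1066 -3 5 E
final -2 5 N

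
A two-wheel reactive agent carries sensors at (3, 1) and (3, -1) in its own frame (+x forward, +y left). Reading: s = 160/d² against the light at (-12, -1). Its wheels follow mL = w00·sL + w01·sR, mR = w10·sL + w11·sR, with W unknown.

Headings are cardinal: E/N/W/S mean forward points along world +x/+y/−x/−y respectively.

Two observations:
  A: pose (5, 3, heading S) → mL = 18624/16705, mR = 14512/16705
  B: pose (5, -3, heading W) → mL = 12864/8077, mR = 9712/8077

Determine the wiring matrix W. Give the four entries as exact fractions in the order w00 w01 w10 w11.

obs A: pose=(5,3,S) → sL=32/65, sR=160/257, mL=18624/16705, mR=14512/16705
obs B: pose=(5,-3,W) → sL=32/41, sR=160/197, mL=12864/8077, mR=9712/8077
sensor matrix S = [[32/65, 160/257], [32/41, 160/197]]; det S = -2322432/26985257
solve [mL_A; mL_B] = S·[w00; w01] and [mR_A; mR_B] = S·[w10; w11]:
  w00 = 1, w01 = 1, w10 = 1/2, w11 = 1

1 1 1/2 1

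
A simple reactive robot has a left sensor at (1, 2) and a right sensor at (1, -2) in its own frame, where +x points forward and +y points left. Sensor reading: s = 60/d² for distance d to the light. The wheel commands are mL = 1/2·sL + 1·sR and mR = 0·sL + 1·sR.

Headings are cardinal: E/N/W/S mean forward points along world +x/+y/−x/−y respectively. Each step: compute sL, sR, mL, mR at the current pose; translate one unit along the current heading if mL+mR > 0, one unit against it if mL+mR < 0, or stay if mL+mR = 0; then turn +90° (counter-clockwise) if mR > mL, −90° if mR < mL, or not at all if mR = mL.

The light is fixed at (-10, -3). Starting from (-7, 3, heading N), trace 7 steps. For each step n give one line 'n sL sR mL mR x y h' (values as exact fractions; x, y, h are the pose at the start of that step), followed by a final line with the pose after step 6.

n=0: pose=(-7,3,N); sL=6/5, sR=30/37; mL=261/185, mR=30/37; mL+mR=411/185 → advance +1; mR−mL=-3/5 → turn -1·90°
n=1: pose=(-7,4,E); sL=60/97, sR=60/41; mL=7050/3977, mR=60/41; mL+mR=12870/3977 → advance +1; mR−mL=-30/97 → turn -1·90°
n=2: pose=(-6,4,S); sL=5/6, sR=3/2; mL=23/12, mR=3/2; mL+mR=41/12 → advance +1; mR−mL=-5/12 → turn -1·90°
n=3: pose=(-6,3,W); sL=12/5, sR=60/73; mL=738/365, mR=60/73; mL+mR=1038/365 → advance +1; mR−mL=-6/5 → turn -1·90°
n=4: pose=(-7,3,N); sL=6/5, sR=30/37; mL=261/185, mR=30/37; mL+mR=411/185 → advance +1; mR−mL=-3/5 → turn -1·90°
n=5: pose=(-7,4,E); sL=60/97, sR=60/41; mL=7050/3977, mR=60/41; mL+mR=12870/3977 → advance +1; mR−mL=-30/97 → turn -1·90°
n=6: pose=(-6,4,S); sL=5/6, sR=3/2; mL=23/12, mR=3/2; mL+mR=41/12 → advance +1; mR−mL=-5/12 → turn -1·90°

0 6/5 30/37 261/185 30/37 -7 3 N
1 60/97 60/41 7050/3977 60/41 -7 4 E
2 5/6 3/2 23/12 3/2 -6 4 S
3 12/5 60/73 738/365 60/73 -6 3 W
4 6/5 30/37 261/185 30/37 -7 3 N
5 60/97 60/41 7050/3977 60/41 -7 4 E
6 5/6 3/2 23/12 3/2 -6 4 S
final -6 3 W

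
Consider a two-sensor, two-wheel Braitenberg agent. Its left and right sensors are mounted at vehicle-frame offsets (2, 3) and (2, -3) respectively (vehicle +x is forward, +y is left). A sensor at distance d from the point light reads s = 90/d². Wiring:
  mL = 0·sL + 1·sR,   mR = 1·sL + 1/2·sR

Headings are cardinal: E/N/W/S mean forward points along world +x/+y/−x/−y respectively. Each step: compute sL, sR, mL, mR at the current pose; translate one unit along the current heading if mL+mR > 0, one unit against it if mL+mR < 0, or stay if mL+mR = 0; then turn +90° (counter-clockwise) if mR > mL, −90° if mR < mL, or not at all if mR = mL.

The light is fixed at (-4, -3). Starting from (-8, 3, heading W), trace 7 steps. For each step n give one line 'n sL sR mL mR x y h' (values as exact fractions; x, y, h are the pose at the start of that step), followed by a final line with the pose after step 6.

0 2 10/13 10/13 31/13 -8 3 W
1 9/2 9/8 9/8 81/16 -9 3 S
2 90/73 90/13 90/13 4455/949 -9 2 E
3 9 45/29 45/29 567/58 -8 2 S
4 90/53 18 18 567/53 -8 1 E
5 45/2 9/4 9/4 189/8 -7 1 S
6 90/37 90 90 1755/37 -7 0 E
final -6 0 S

n=0: pose=(-8,3,W); sL=2, sR=10/13; mL=10/13, mR=31/13; mL+mR=41/13 → advance +1; mR−mL=21/13 → turn +1·90°
n=1: pose=(-9,3,S); sL=9/2, sR=9/8; mL=9/8, mR=81/16; mL+mR=99/16 → advance +1; mR−mL=63/16 → turn +1·90°
n=2: pose=(-9,2,E); sL=90/73, sR=90/13; mL=90/13, mR=4455/949; mL+mR=11025/949 → advance +1; mR−mL=-2115/949 → turn -1·90°
n=3: pose=(-8,2,S); sL=9, sR=45/29; mL=45/29, mR=567/58; mL+mR=657/58 → advance +1; mR−mL=477/58 → turn +1·90°
n=4: pose=(-8,1,E); sL=90/53, sR=18; mL=18, mR=567/53; mL+mR=1521/53 → advance +1; mR−mL=-387/53 → turn -1·90°
n=5: pose=(-7,1,S); sL=45/2, sR=9/4; mL=9/4, mR=189/8; mL+mR=207/8 → advance +1; mR−mL=171/8 → turn +1·90°
n=6: pose=(-7,0,E); sL=90/37, sR=90; mL=90, mR=1755/37; mL+mR=5085/37 → advance +1; mR−mL=-1575/37 → turn -1·90°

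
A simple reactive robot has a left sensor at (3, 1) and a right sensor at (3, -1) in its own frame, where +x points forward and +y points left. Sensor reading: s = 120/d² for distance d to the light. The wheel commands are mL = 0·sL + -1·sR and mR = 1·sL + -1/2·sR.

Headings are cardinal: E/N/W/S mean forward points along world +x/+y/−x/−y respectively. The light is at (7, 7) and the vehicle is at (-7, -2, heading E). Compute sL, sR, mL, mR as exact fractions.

24/37 120/221 -120/221 3084/8177

left sensor world pos  = (-4, -1); dL² = 185
right sensor world pos = (-4, -3); dR² = 221
sL = 120/185 = 24/37
sR = 120/221 = 120/221
mL = 0·sL + -1·sR = -120/221
mR = 1·sL + -1/2·sR = 3084/8177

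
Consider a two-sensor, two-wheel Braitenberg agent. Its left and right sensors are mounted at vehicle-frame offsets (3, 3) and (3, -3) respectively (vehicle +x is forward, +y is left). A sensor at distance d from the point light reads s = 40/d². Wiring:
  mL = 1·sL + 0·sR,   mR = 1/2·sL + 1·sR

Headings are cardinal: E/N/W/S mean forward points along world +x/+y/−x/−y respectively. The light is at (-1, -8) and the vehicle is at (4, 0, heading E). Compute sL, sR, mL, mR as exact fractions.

8/37 40/89 8/37 1836/3293

left sensor world pos  = (7, 3); dL² = 185
right sensor world pos = (7, -3); dR² = 89
sL = 40/185 = 8/37
sR = 40/89 = 40/89
mL = 1·sL + 0·sR = 8/37
mR = 1/2·sL + 1·sR = 1836/3293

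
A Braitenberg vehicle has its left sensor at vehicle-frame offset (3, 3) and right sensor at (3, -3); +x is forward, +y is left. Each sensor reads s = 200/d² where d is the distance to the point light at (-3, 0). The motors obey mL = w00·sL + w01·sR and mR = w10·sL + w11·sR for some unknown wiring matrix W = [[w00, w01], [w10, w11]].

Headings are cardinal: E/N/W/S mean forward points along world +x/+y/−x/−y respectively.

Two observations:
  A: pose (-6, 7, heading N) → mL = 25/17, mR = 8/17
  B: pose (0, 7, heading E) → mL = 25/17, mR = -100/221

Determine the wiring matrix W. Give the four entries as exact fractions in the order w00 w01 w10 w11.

1 0 1 -1/2

obs A: pose=(-6,7,N) → sL=25/17, sR=2, mL=25/17, mR=8/17
obs B: pose=(0,7,E) → sL=25/17, sR=50/13, mL=25/17, mR=-100/221
sensor matrix S = [[25/17, 2], [25/17, 50/13]]; det S = 600/221
solve [mL_A; mL_B] = S·[w00; w01] and [mR_A; mR_B] = S·[w10; w11]:
  w00 = 1, w01 = 0, w10 = 1, w11 = -1/2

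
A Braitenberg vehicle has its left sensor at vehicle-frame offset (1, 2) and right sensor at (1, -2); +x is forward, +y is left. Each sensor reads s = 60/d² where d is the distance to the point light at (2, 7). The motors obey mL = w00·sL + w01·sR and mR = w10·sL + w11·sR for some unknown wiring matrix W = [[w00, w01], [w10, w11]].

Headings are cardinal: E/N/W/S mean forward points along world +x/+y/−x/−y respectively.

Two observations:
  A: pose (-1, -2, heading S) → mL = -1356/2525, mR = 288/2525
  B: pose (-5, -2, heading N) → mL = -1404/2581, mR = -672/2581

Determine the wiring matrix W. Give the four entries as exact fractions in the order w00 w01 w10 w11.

-1/2 -1/2 1 -1

obs A: pose=(-1,-2,S) → sL=60/101, sR=12/25, mL=-1356/2525, mR=288/2525
obs B: pose=(-5,-2,N) → sL=12/29, sR=60/89, mL=-1404/2581, mR=-672/2581
sensor matrix S = [[60/101, 12/25], [12/29, 60/89]]; det S = 1315584/6517025
solve [mL_A; mL_B] = S·[w00; w01] and [mR_A; mR_B] = S·[w10; w11]:
  w00 = -1/2, w01 = -1/2, w10 = 1, w11 = -1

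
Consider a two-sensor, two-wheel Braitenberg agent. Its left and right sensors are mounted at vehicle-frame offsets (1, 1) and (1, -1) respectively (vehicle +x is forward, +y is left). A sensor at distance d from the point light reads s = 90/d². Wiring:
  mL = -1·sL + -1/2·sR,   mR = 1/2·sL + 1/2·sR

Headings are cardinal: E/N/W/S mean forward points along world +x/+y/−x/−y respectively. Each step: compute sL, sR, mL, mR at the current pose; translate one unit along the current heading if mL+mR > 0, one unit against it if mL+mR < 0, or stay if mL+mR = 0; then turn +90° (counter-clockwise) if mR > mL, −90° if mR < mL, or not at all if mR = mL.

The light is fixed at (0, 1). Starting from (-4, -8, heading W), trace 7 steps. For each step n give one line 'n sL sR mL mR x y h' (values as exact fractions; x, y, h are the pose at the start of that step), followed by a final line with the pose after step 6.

n=0: pose=(-4,-8,W); sL=18/25, sR=90/89; mL=-2727/2225, mR=1926/2225; mL+mR=-9/25 → advance -1; mR−mL=4653/2225 → turn +1·90°
n=1: pose=(-3,-8,S); sL=45/52, sR=45/58; mL=-945/754, mR=2475/3016; mL+mR=-45/104 → advance -1; mR−mL=6255/3016 → turn +1·90°
n=2: pose=(-3,-7,E); sL=90/53, sR=18/17; mL=-2007/901, mR=1242/901; mL+mR=-45/53 → advance -1; mR−mL=3249/901 → turn +1·90°
n=3: pose=(-4,-7,N); sL=45/37, sR=45/29; mL=-4275/2146, mR=1485/1073; mL+mR=-45/74 → advance -1; mR−mL=7245/2146 → turn +1·90°
n=4: pose=(-4,-8,W); sL=18/25, sR=90/89; mL=-2727/2225, mR=1926/2225; mL+mR=-9/25 → advance -1; mR−mL=4653/2225 → turn +1·90°
n=5: pose=(-3,-8,S); sL=45/52, sR=45/58; mL=-945/754, mR=2475/3016; mL+mR=-45/104 → advance -1; mR−mL=6255/3016 → turn +1·90°
n=6: pose=(-3,-7,E); sL=90/53, sR=18/17; mL=-2007/901, mR=1242/901; mL+mR=-45/53 → advance -1; mR−mL=3249/901 → turn +1·90°

0 18/25 90/89 -2727/2225 1926/2225 -4 -8 W
1 45/52 45/58 -945/754 2475/3016 -3 -8 S
2 90/53 18/17 -2007/901 1242/901 -3 -7 E
3 45/37 45/29 -4275/2146 1485/1073 -4 -7 N
4 18/25 90/89 -2727/2225 1926/2225 -4 -8 W
5 45/52 45/58 -945/754 2475/3016 -3 -8 S
6 90/53 18/17 -2007/901 1242/901 -3 -7 E
final -4 -7 N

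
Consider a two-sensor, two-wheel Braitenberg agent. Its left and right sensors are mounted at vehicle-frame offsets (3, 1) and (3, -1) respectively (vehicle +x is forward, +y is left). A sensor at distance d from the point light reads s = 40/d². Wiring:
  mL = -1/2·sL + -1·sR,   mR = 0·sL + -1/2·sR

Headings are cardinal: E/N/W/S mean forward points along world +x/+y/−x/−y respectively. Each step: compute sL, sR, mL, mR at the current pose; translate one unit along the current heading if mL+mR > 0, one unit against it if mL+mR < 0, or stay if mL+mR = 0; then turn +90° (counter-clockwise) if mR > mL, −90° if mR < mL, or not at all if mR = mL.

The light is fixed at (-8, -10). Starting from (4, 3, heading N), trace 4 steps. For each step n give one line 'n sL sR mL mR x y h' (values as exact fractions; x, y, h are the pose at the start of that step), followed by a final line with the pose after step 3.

0 40/377 8/85 -4716/32045 -4/85 4 3 N
1 20/101 4/25 -654/2525 -2/25 4 2 W
2 40/277 8/45 -3116/12465 -4/45 5 2 S
3 10/113 1/10 -163/1130 -1/20 5 3 E
final 4 3 N

n=0: pose=(4,3,N); sL=40/377, sR=8/85; mL=-4716/32045, mR=-4/85; mL+mR=-6224/32045 → advance -1; mR−mL=3208/32045 → turn +1·90°
n=1: pose=(4,2,W); sL=20/101, sR=4/25; mL=-654/2525, mR=-2/25; mL+mR=-856/2525 → advance -1; mR−mL=452/2525 → turn +1·90°
n=2: pose=(5,2,S); sL=40/277, sR=8/45; mL=-3116/12465, mR=-4/45; mL+mR=-1408/4155 → advance -1; mR−mL=2008/12465 → turn +1·90°
n=3: pose=(5,3,E); sL=10/113, sR=1/10; mL=-163/1130, mR=-1/20; mL+mR=-439/2260 → advance -1; mR−mL=213/2260 → turn +1·90°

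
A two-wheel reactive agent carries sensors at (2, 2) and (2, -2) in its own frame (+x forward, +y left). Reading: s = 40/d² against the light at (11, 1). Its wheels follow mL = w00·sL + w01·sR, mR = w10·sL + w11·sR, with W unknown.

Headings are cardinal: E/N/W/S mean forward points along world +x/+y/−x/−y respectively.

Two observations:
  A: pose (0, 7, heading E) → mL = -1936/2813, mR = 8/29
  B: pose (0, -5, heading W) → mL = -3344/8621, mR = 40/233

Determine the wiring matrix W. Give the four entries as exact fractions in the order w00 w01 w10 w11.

-1 -1 1 0

obs A: pose=(0,7,E) → sL=8/29, sR=40/97, mL=-1936/2813, mR=8/29
obs B: pose=(0,-5,W) → sL=40/233, sR=8/37, mL=-3344/8621, mR=40/233
sensor matrix S = [[8/29, 40/97], [40/233, 8/37]]; det S = -270336/24250873
solve [mL_A; mL_B] = S·[w00; w01] and [mR_A; mR_B] = S·[w10; w11]:
  w00 = -1, w01 = -1, w10 = 1, w11 = 0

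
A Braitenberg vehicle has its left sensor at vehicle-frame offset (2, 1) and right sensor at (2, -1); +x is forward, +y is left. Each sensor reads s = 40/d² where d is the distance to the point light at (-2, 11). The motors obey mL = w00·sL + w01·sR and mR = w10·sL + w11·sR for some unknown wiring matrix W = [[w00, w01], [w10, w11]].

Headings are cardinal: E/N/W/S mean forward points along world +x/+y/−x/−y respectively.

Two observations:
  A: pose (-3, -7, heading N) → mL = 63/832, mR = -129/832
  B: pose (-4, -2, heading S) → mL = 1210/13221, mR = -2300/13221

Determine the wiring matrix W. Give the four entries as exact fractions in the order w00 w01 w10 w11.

obs A: pose=(-3,-7,N) → sL=2/13, sR=5/32, mL=63/832, mR=-129/832
obs B: pose=(-4,-2,S) → sL=20/113, sR=20/117, mL=1210/13221, mR=-2300/13221
sensor matrix S = [[2/13, 5/32], [20/113, 20/117]]; det S = -1865/1374984
solve [mL_A; mL_B] = S·[w00; w01] and [mR_A; mR_B] = S·[w10; w11]:
  w00 = 1, w01 = -1/2, w10 = -1/2, w11 = -1/2

1 -1/2 -1/2 -1/2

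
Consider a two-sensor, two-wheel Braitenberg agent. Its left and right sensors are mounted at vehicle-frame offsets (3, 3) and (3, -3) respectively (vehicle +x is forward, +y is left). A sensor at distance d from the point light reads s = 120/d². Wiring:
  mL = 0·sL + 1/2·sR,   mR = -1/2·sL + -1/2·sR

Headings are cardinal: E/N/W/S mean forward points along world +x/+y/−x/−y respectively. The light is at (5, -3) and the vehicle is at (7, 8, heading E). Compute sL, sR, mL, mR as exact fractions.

120/221 120/89 60/89 -18600/19669

left sensor world pos  = (10, 11); dL² = 221
right sensor world pos = (10, 5); dR² = 89
sL = 120/221 = 120/221
sR = 120/89 = 120/89
mL = 0·sL + 1/2·sR = 60/89
mR = -1/2·sL + -1/2·sR = -18600/19669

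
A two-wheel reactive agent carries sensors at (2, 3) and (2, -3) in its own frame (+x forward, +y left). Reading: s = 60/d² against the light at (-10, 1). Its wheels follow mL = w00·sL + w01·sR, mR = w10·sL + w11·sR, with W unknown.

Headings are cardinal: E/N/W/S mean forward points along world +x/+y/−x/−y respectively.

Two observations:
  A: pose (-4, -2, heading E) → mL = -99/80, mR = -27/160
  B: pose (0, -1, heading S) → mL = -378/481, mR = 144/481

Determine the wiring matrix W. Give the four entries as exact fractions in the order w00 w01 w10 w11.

obs A: pose=(-4,-2,E) → sL=15/16, sR=3/5, mL=-99/80, mR=-27/160
obs B: pose=(0,-1,S) → sL=12/37, sR=12/13, mL=-378/481, mR=144/481
sensor matrix S = [[15/16, 3/5], [12/37, 12/13]]; det S = 6453/9620
solve [mL_A; mL_B] = S·[w00; w01] and [mR_A; mR_B] = S·[w10; w11]:
  w00 = -1, w01 = -1/2, w10 = -1/2, w11 = 1/2

-1 -1/2 -1/2 1/2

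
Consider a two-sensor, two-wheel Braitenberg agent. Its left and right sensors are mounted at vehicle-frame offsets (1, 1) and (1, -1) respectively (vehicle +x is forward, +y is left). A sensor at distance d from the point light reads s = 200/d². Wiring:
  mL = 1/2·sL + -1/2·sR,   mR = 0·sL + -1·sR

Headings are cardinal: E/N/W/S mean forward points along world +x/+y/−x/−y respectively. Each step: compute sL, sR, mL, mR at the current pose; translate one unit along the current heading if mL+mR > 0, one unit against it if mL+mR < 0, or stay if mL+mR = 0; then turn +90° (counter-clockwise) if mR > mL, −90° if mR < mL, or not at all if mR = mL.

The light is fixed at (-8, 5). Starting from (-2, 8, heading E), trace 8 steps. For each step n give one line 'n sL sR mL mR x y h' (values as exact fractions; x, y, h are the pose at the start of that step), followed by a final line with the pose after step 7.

n=0: pose=(-2,8,E); sL=40/13, sR=200/53; mL=-240/689, mR=-200/53; mL+mR=-2840/689 → advance -1; mR−mL=-2360/689 → turn -1·90°
n=1: pose=(-3,8,S); sL=5, sR=10; mL=-5/2, mR=-10; mL+mR=-25/2 → advance -1; mR−mL=-15/2 → turn -1·90°
n=2: pose=(-3,9,W); sL=8, sR=200/41; mL=64/41, mR=-200/41; mL+mR=-136/41 → advance -1; mR−mL=-264/41 → turn -1·90°
n=3: pose=(-2,9,N); sL=4, sR=100/37; mL=24/37, mR=-100/37; mL+mR=-76/37 → advance -1; mR−mL=-124/37 → turn -1·90°
n=4: pose=(-2,8,E); sL=40/13, sR=200/53; mL=-240/689, mR=-200/53; mL+mR=-2840/689 → advance -1; mR−mL=-2360/689 → turn -1·90°
n=5: pose=(-3,8,S); sL=5, sR=10; mL=-5/2, mR=-10; mL+mR=-25/2 → advance -1; mR−mL=-15/2 → turn -1·90°
n=6: pose=(-3,9,W); sL=8, sR=200/41; mL=64/41, mR=-200/41; mL+mR=-136/41 → advance -1; mR−mL=-264/41 → turn -1·90°
n=7: pose=(-2,9,N); sL=4, sR=100/37; mL=24/37, mR=-100/37; mL+mR=-76/37 → advance -1; mR−mL=-124/37 → turn -1·90°

0 40/13 200/53 -240/689 -200/53 -2 8 E
1 5 10 -5/2 -10 -3 8 S
2 8 200/41 64/41 -200/41 -3 9 W
3 4 100/37 24/37 -100/37 -2 9 N
4 40/13 200/53 -240/689 -200/53 -2 8 E
5 5 10 -5/2 -10 -3 8 S
6 8 200/41 64/41 -200/41 -3 9 W
7 4 100/37 24/37 -100/37 -2 9 N
final -2 8 E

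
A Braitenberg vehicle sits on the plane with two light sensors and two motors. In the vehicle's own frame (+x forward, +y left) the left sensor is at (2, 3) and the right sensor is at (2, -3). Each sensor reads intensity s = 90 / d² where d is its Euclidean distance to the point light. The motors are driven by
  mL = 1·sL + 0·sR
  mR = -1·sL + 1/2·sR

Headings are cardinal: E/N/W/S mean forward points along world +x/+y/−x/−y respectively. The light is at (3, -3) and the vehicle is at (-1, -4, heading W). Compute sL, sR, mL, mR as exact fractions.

45/26 9/4 45/26 -63/104

left sensor world pos  = (-3, -7); dL² = 52
right sensor world pos = (-3, -1); dR² = 40
sL = 90/52 = 45/26
sR = 90/40 = 9/4
mL = 1·sL + 0·sR = 45/26
mR = -1·sL + 1/2·sR = -63/104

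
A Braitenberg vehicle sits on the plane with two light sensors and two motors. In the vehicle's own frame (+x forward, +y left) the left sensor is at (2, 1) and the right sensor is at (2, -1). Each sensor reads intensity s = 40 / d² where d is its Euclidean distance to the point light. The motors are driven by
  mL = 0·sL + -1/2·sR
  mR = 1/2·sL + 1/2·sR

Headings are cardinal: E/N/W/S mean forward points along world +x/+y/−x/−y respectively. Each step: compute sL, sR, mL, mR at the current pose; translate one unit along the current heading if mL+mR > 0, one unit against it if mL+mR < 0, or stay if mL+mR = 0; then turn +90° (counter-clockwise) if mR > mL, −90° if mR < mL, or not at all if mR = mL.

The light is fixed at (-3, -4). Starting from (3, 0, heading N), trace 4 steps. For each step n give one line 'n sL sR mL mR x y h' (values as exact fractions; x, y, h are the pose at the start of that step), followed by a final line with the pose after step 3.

0 40/61 8/17 -4/17 584/1037 3 0 N
1 5/4 10/13 -5/13 105/104 3 1 W
2 8/9 8/5 -4/5 56/45 2 1 S
3 20/37 20/29 -10/29 660/1073 2 0 E
final 3 0 N

n=0: pose=(3,0,N); sL=40/61, sR=8/17; mL=-4/17, mR=584/1037; mL+mR=20/61 → advance +1; mR−mL=828/1037 → turn +1·90°
n=1: pose=(3,1,W); sL=5/4, sR=10/13; mL=-5/13, mR=105/104; mL+mR=5/8 → advance +1; mR−mL=145/104 → turn +1·90°
n=2: pose=(2,1,S); sL=8/9, sR=8/5; mL=-4/5, mR=56/45; mL+mR=4/9 → advance +1; mR−mL=92/45 → turn +1·90°
n=3: pose=(2,0,E); sL=20/37, sR=20/29; mL=-10/29, mR=660/1073; mL+mR=10/37 → advance +1; mR−mL=1030/1073 → turn +1·90°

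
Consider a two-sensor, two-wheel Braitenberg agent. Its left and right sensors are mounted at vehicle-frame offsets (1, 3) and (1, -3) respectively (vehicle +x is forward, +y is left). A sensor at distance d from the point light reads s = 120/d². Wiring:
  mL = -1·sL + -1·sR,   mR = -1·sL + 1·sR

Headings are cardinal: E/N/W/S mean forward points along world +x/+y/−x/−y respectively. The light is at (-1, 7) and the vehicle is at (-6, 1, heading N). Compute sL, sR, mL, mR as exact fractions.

left sensor world pos  = (-9, 2); dL² = 89
right sensor world pos = (-3, 2); dR² = 29
sL = 120/89 = 120/89
sR = 120/29 = 120/29
mL = -1·sL + -1·sR = -14160/2581
mR = -1·sL + 1·sR = 7200/2581

120/89 120/29 -14160/2581 7200/2581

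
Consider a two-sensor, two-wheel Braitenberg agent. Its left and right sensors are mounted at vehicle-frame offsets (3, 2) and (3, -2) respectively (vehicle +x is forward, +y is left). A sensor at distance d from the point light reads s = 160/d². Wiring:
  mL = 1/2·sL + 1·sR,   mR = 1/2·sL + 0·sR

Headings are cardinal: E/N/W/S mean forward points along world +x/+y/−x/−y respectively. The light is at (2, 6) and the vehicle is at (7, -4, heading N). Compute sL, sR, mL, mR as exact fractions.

80/29 80/49 4280/1421 40/29

left sensor world pos  = (5, -1); dL² = 58
right sensor world pos = (9, -1); dR² = 98
sL = 160/58 = 80/29
sR = 160/98 = 80/49
mL = 1/2·sL + 1·sR = 4280/1421
mR = 1/2·sL + 0·sR = 40/29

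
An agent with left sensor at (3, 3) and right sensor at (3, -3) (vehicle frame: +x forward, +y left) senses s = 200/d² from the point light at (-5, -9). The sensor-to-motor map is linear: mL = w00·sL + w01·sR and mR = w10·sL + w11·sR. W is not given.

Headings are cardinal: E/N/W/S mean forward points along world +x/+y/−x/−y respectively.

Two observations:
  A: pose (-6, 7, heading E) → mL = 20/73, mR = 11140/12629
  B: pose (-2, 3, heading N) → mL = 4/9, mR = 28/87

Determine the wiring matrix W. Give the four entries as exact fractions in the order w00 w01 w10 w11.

1/2 0 -1/2 1

obs A: pose=(-6,7,E) → sL=40/73, sR=200/173, mL=20/73, mR=11140/12629
obs B: pose=(-2,3,N) → sL=8/9, sR=200/261, mL=4/9, mR=28/87
sensor matrix S = [[40/73, 200/173], [8/9, 200/261]]; det S = -2003200/3296169
solve [mL_A; mL_B] = S·[w00; w01] and [mR_A; mR_B] = S·[w10; w11]:
  w00 = 1/2, w01 = 0, w10 = -1/2, w11 = 1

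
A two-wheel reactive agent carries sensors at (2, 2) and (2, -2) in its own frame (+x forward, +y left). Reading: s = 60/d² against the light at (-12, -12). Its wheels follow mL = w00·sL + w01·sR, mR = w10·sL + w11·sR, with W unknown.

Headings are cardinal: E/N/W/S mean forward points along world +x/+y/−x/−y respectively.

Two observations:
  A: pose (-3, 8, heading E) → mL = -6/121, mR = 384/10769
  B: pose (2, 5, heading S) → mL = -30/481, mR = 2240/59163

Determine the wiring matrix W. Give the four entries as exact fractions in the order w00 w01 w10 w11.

-1/2 0 -1 1

obs A: pose=(-3,8,E) → sL=12/121, sR=12/89, mL=-6/121, mR=384/10769
obs B: pose=(2,5,S) → sL=60/481, sR=20/123, mL=-30/481, mR=2240/59163
sensor matrix S = [[12/121, 12/89], [60/481, 20/123]]; det S = -147200/212375449
solve [mL_A; mL_B] = S·[w00; w01] and [mR_A; mR_B] = S·[w10; w11]:
  w00 = -1/2, w01 = 0, w10 = -1, w11 = 1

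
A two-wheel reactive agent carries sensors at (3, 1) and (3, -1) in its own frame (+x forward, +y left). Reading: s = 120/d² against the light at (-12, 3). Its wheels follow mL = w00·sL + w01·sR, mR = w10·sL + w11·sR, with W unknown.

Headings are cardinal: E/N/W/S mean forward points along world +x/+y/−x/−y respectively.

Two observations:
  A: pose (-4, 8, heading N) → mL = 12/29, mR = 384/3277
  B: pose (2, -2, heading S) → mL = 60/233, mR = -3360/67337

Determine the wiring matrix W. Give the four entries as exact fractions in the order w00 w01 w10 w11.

0 1/2 1/2 -1/2

obs A: pose=(-4,8,N) → sL=120/113, sR=24/29, mL=12/29, mR=384/3277
obs B: pose=(2,-2,S) → sL=120/289, sR=120/233, mL=60/233, mR=-3360/67337
sensor matrix S = [[120/113, 24/29], [120/289, 120/233]]; det S = 44858880/220663349
solve [mL_A; mL_B] = S·[w00; w01] and [mR_A; mR_B] = S·[w10; w11]:
  w00 = 0, w01 = 1/2, w10 = 1/2, w11 = -1/2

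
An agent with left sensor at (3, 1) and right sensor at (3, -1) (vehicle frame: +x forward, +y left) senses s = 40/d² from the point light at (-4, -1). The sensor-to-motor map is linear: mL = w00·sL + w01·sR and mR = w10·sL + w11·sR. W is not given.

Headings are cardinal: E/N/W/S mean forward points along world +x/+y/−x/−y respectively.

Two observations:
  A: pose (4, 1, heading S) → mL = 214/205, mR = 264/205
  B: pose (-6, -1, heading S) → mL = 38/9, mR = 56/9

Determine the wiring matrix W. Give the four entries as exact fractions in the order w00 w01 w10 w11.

1/2 1 1 1

obs A: pose=(4,1,S) → sL=20/41, sR=4/5, mL=214/205, mR=264/205
obs B: pose=(-6,-1,S) → sL=4, sR=20/9, mL=38/9, mR=56/9
sensor matrix S = [[20/41, 4/5], [4, 20/9]]; det S = -3904/1845
solve [mL_A; mL_B] = S·[w00; w01] and [mR_A; mR_B] = S·[w10; w11]:
  w00 = 1/2, w01 = 1, w10 = 1, w11 = 1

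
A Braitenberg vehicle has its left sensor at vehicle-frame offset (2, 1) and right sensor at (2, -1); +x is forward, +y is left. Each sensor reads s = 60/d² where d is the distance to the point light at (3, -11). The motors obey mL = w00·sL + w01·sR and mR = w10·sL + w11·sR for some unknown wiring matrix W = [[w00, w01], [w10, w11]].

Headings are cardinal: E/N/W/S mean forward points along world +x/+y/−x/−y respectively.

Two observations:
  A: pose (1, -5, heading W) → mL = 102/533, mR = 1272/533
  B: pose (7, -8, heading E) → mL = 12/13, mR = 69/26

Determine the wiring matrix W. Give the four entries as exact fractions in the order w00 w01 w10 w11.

-1/2 1 1 1

obs A: pose=(1,-5,W) → sL=60/41, sR=12/13, mL=102/533, mR=1272/533
obs B: pose=(7,-8,E) → sL=15/13, sR=3/2, mL=12/13, mR=69/26
sensor matrix S = [[60/41, 12/13], [15/13, 3/2]]; det S = 7830/6929
solve [mL_A; mL_B] = S·[w00; w01] and [mR_A; mR_B] = S·[w10; w11]:
  w00 = -1/2, w01 = 1, w10 = 1, w11 = 1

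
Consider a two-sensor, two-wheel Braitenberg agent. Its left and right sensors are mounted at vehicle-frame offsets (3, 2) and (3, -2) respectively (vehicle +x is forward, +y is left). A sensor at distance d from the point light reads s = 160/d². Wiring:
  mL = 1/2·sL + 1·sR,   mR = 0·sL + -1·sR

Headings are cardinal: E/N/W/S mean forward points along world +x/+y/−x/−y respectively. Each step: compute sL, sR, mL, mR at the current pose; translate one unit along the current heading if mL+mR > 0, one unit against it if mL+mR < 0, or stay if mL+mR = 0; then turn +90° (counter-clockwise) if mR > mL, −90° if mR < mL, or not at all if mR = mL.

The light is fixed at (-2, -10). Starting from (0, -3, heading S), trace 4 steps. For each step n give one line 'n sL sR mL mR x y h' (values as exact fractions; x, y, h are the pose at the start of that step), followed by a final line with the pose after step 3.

n=0: pose=(0,-3,S); sL=5, sR=10; mL=25/2, mR=-10; mL+mR=5/2 → advance +1; mR−mL=-45/2 → turn -1·90°
n=1: pose=(0,-4,W); sL=160/17, sR=32/13; mL=1584/221, mR=-32/13; mL+mR=80/17 → advance +1; mR−mL=-2128/221 → turn -1·90°
n=2: pose=(-1,-4,N); sL=80/41, sR=16/9; mL=1016/369, mR=-16/9; mL+mR=40/41 → advance +1; mR−mL=-1672/369 → turn -1·90°
n=3: pose=(-1,-3,E); sL=160/97, sR=160/41; mL=18800/3977, mR=-160/41; mL+mR=80/97 → advance +1; mR−mL=-34320/3977 → turn -1·90°

0 5 10 25/2 -10 0 -3 S
1 160/17 32/13 1584/221 -32/13 0 -4 W
2 80/41 16/9 1016/369 -16/9 -1 -4 N
3 160/97 160/41 18800/3977 -160/41 -1 -3 E
final 0 -3 S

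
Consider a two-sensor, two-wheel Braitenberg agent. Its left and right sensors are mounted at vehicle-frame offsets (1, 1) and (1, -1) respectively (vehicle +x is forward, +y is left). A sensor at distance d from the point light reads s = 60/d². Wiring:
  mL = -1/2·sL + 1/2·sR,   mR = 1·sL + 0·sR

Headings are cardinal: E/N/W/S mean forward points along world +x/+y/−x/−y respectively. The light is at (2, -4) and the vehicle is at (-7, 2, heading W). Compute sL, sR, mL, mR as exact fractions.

left sensor world pos  = (-8, 1); dL² = 125
right sensor world pos = (-8, 3); dR² = 149
sL = 60/125 = 12/25
sR = 60/149 = 60/149
mL = -1/2·sL + 1/2·sR = -144/3725
mR = 1·sL + 0·sR = 12/25

12/25 60/149 -144/3725 12/25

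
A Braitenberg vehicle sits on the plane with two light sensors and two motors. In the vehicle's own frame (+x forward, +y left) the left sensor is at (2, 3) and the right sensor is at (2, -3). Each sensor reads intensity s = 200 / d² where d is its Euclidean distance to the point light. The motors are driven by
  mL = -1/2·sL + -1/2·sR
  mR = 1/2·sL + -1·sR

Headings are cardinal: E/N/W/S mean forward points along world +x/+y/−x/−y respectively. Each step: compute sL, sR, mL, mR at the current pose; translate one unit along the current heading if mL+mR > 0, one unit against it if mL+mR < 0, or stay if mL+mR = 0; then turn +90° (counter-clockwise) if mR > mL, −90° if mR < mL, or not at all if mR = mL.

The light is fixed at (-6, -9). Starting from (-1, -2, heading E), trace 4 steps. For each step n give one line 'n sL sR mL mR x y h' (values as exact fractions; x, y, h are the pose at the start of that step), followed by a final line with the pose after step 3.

n=0: pose=(-1,-2,E); sL=200/149, sR=40/13; mL=-4280/1937, mR=-4660/1937; mL+mR=-60/13 → advance -1; mR−mL=-380/1937 → turn -1·90°
n=1: pose=(-2,-2,S); sL=100/37, sR=100/13; mL=-2500/481, mR=-3050/481; mL+mR=-150/13 → advance -1; mR−mL=-550/481 → turn -1·90°
n=2: pose=(-2,-1,W); sL=200/29, sR=8/5; mL=-616/145, mR=268/145; mL+mR=-12/5 → advance -1; mR−mL=884/145 → turn +1·90°
n=3: pose=(-1,-1,S); sL=2, sR=5; mL=-7/2, mR=-4; mL+mR=-15/2 → advance -1; mR−mL=-1/2 → turn -1·90°

0 200/149 40/13 -4280/1937 -4660/1937 -1 -2 E
1 100/37 100/13 -2500/481 -3050/481 -2 -2 S
2 200/29 8/5 -616/145 268/145 -2 -1 W
3 2 5 -7/2 -4 -1 -1 S
final -1 0 W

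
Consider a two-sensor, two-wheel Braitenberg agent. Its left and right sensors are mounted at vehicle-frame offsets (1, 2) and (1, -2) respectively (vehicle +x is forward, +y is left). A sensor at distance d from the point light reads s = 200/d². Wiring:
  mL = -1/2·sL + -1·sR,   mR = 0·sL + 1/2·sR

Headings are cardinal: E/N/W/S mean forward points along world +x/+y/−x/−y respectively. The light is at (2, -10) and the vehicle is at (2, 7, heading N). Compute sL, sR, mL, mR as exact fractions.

left sensor world pos  = (0, 8); dL² = 328
right sensor world pos = (4, 8); dR² = 328
sL = 200/328 = 25/41
sR = 200/328 = 25/41
mL = -1/2·sL + -1·sR = -75/82
mR = 0·sL + 1/2·sR = 25/82

25/41 25/41 -75/82 25/82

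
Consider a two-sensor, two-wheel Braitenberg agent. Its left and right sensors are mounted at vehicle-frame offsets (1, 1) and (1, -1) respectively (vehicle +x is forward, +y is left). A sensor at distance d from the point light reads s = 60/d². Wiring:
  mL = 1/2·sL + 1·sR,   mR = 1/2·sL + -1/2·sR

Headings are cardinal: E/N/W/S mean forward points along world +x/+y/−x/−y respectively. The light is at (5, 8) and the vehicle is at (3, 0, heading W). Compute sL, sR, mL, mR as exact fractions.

left sensor world pos  = (2, -1); dL² = 90
right sensor world pos = (2, 1); dR² = 58
sL = 60/90 = 2/3
sR = 60/58 = 30/29
mL = 1/2·sL + 1·sR = 119/87
mR = 1/2·sL + -1/2·sR = -16/87

2/3 30/29 119/87 -16/87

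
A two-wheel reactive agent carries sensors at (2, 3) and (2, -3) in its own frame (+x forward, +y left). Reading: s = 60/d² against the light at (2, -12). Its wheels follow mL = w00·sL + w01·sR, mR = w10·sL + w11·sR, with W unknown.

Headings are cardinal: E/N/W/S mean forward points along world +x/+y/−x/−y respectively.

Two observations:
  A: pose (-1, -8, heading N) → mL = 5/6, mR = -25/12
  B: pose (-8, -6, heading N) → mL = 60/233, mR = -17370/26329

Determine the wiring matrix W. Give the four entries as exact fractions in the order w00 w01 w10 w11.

obs A: pose=(-1,-8,N) → sL=5/6, sR=5/3, mL=5/6, mR=-25/12
obs B: pose=(-8,-6,N) → sL=60/233, sR=60/113, mL=60/233, mR=-17370/26329
sensor matrix S = [[5/6, 5/3], [60/233, 60/113]]; det S = 350/26329
solve [mL_A; mL_B] = S·[w00; w01] and [mR_A; mR_B] = S·[w10; w11]:
  w00 = 1, w01 = 0, w10 = -1/2, w11 = -1

1 0 -1/2 -1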